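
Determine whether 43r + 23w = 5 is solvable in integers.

Step 1: Compute gcd(43, 23).
gcd(43, 23) = 1

Step 2: Check divisibility.
Does 1 divide 5? 5 = 1 x 5, so yes.

By the theorem on linear Diophantine equations, 43r + 23w = 5 has integer solutions if and only if gcd(43, 23) divides 5. Since 1 | 5, solutions exist.

Yes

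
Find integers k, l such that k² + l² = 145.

We need to find integers k, l > 0 such that k² + l² = 145.
Trying k = 1: l² = 145 - 1² = 145 - 1 = 144
l = 12
Check: 1² + 12² = 1 + 144 = 145 ✓

145 = 1² + 12²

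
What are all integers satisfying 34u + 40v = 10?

Step 1: Compute gcd(34, 40) = 2.
Since 2 divides 10, solutions exist.

Step 2: Find a particular solution using extended Euclidean algorithm.
We get u₀ = -35, v₀ = 30.
Check: 34*-35 + 40*30 = 10 = 10 ✓

Step 3: Write the general solution.
u = -35 + (40/2)t = -35 + 20t
v = 30 - (34/2)t = 30 - 17t
for any integer t.

u = -35 + 20t, v = 30 - 17t for integer t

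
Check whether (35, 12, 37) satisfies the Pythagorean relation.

Compute a² + b²:
35² + 12² = 1225 + 144 = 1369
Compute c²:
37² = 1369
Since 1369 = 1369, it is a Pythagorean triple.

Yes, it is a Pythagorean triple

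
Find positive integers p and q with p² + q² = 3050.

We need to find integers p, q > 0 such that p² + q² = 3050.
Trying p = 5: q² = 3050 - 5² = 3050 - 25 = 3025
q = 55
Check: 5² + 55² = 25 + 3025 = 3050 ✓

3050 = 5² + 55²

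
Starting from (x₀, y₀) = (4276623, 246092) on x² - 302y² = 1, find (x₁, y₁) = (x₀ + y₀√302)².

Solutions to x² - Dy² = 1 are generated by powers of (x₀ + y₀√D).
The next solution satisfies x₁ + y₁√302 = (x₀ + y₀√302)², giving:
x₁ = x₀² + 302y₀² = 4276623² + 302·246092² = 18289504284129 + 18289504284128 = 36579008568257
y₁ = 2x₀y₀ = 2·4276623·246092 = 2104885414632

Verify: 36579008568257² - 302·2104885414632² = 1338023867836619021028018049 - 1338023867836619021028018048 = 1 ✓

x = 36579008568257, y = 2104885414632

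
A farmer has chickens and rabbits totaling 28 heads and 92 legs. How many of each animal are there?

Let c = chickens, r = rabbits.
Heads: c + r = 28
Legs: 2c + 4r = 92
From the first equation, c = 28 - r. Substitute:
2(28 - r) + 4r = 92
56 + 2r = 92
r = (92 - 56)/2 = 18
c = 28 - 18 = 10

Chickens: 10, Rabbits: 18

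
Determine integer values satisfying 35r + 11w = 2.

Step 1: Check solvability.
gcd(35, 11) = 1
Since 1 divides 2, solutions exist.

Step 2: Apply extended Euclidean algorithm to find gcd.
We find integers such that 35*x0 + 11*y0 = 1

Step 3: Scale the particular solution.
Multiply by 2/1 = 2:
r = -10, w = 32

Step 4: Verify.
35*(-10) + 11*(32) = 2 = 2 ✓

r = -10, w = 32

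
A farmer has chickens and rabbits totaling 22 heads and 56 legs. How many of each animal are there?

Let c = chickens, r = rabbits.
Heads: c + r = 22
Legs: 2c + 4r = 56
From the first equation, c = 22 - r. Substitute:
2(22 - r) + 4r = 56
44 + 2r = 56
r = (56 - 44)/2 = 6
c = 22 - 6 = 16

Chickens: 16, Rabbits: 6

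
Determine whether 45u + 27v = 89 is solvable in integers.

Step 1: Compute gcd(45, 27).
gcd(45, 27) = 9

Step 2: Check divisibility.
Does 9 divide 89? 89 = 9 x 9 + 8, so no.

By the theorem on linear Diophantine equations, 45u + 27v = 89 has integer solutions if and only if gcd(45, 27) divides 89. Since 9 does not divide 89, no solutions exist.

No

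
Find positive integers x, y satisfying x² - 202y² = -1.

We need x² = 202y² - 1. Try successive y:
y = 1: x² = 202·1² - 1 = 201, not a perfect square
y = 2: x² = 202·2² - 1 = 807, not a perfect square
y = 3: x² = 202·3² - 1 = 1817, not a perfect square
...
y = 221: x² = 202·221² - 1 = 9865881 = 3141² ✓
Check: 3141² - 202·221² = 9865881 - 9865882 = -1 ✓

x = 3141, y = 221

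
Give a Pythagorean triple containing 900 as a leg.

We need the other leg and hypotenuse such that 900² + x² = c².
Take x = 301, c = 949: 900² + 301² = 810000 + 90601 = 900601 = 949² ✓
Triple: (301, 900, 949)

(301, 900, 949)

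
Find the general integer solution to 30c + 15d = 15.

Step 1: Compute gcd(30, 15) = 15.
Since 15 divides 15, solutions exist.

Step 2: Find a particular solution using extended Euclidean algorithm.
We get c₀ = 0, d₀ = 1.
Check: 30*0 + 15*1 = 15 = 15 ✓

Step 3: Write the general solution.
c = 0 + (15/15)t = 0 + 1t
d = 1 - (30/15)t = 1 - 2t
for any integer t.

c = 0 + 1t, d = 1 - 2t for integer t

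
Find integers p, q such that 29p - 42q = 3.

Step 1: Check solvability.
gcd(29, 42) = 1
Since 1 divides 3, solutions exist.

Step 2: Apply extended Euclidean algorithm to find gcd.
We find integers such that 29*x0 + 42*y0 = 1

Step 3: Scale the particular solution.
Multiply by 3/1 = 3:
p = -39, q = -27

Step 4: Verify.
29*(-39) - 42*(-27) = 3 = 3 ✓

p = -39, q = -27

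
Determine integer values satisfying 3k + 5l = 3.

Step 1: Check solvability.
gcd(3, 5) = 1
Since 1 divides 3, solutions exist.

Step 2: Apply extended Euclidean algorithm to find gcd.
We find integers such that 3*x0 + 5*y0 = 1

Step 3: Scale the particular solution.
Multiply by 3/1 = 3:
k = 6, l = -3

Step 4: Verify.
3*(6) + 5*(-3) = 3 = 3 ✓

k = 6, l = -3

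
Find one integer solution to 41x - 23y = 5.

Step 1: Check solvability.
gcd(41, 23) = 1
Since 1 divides 5, solutions exist.

Step 2: Apply extended Euclidean algorithm to find gcd.
We find integers such that 41*x0 + 23*y0 = 1

Step 3: Scale the particular solution.
Multiply by 5/1 = 5:
x = 45, y = 80

Step 4: Verify.
41*(45) - 23*(80) = 5 = 5 ✓

x = 45, y = 80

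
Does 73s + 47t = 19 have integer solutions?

Step 1: Compute gcd(73, 47).
gcd(73, 47) = 1

Step 2: Check divisibility.
Does 1 divide 19? 19 = 1 x 19, so yes.

By the theorem on linear Diophantine equations, 73s + 47t = 19 has integer solutions if and only if gcd(73, 47) divides 19. Since 1 | 19, solutions exist.

Yes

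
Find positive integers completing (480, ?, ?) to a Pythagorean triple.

We need the other leg and hypotenuse such that 480² + x² = c².
Take x = 1235, c = 1325: 480² + 1235² = 230400 + 1525225 = 1755625 = 1325² ✓
Triple: (1235, 480, 1325)

(1235, 480, 1325)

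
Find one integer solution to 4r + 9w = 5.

Step 1: Check solvability.
gcd(4, 9) = 1
Since 1 divides 5, solutions exist.

Step 2: Apply extended Euclidean algorithm to find gcd.
We find integers such that 4*x0 + 9*y0 = 1

Step 3: Scale the particular solution.
Multiply by 5/1 = 5:
r = -10, w = 5

Step 4: Verify.
4*(-10) + 9*(5) = 5 = 5 ✓

r = -10, w = 5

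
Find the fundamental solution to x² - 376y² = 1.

We seek the smallest positive integers (x, y) with x² - 376y² = 1, i.e., x² = 376y² + 1.
Try successive y values:
y = 1: x² = 376·1² + 1 = 377, not a perfect square
y = 2: x² = 376·2² + 1 = 1505, not a perfect square
y = 3: x² = 376·3² + 1 = 3385, not a perfect square
... continuing the search (or via continued fractions) ...
y = 110532: x² = 376·110532² + 1 = 4593713457025, x = 2143295 ✓

Verify: 2143295² - 376·110532² = 4593713457025 - 4593713457024 = 1 ✓

x = 2143295, y = 110532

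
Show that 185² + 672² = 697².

Compute a² + b² = 185² + 672² = 34225 + 451584 = 485809
Compute c² = 697² = 485809
Since 485809 = 485809, confirmed.

Yes, it is a Pythagorean triple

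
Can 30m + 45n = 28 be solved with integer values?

Step 1: Compute gcd(30, 45).
gcd(30, 45) = 15

Step 2: Check divisibility.
Does 15 divide 28? 28 = 15 x 1 + 13, so no.

By the theorem on linear Diophantine equations, 30m + 45n = 28 has integer solutions if and only if gcd(30, 45) divides 28. Since 15 does not divide 28, no solutions exist.

No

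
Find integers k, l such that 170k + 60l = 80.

Step 1: Check solvability.
gcd(170, 60) = 10
Since 10 divides 80, solutions exist.

Step 2: Apply extended Euclidean algorithm to find gcd.
We find integers such that 170*x0 + 60*y0 = 10

Step 3: Scale the particular solution.
Multiply by 80/10 = 8:
k = -8, l = 24

Step 4: Verify.
170*(-8) + 60*(24) = 80 = 80 ✓

k = -8, l = 24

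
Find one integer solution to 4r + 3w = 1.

Step 1: Check solvability.
gcd(4, 3) = 1
Since 1 divides 1, solutions exist.

Step 2: Apply extended Euclidean algorithm to find gcd.
We find integers such that 4*x0 + 3*y0 = 1

Step 3: Scale the particular solution.
Multiply by 1/1 = 1:
r = 1, w = -1

Step 4: Verify.
4*(1) + 3*(-1) = 1 = 1 ✓

r = 1, w = -1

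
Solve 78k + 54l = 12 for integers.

Step 1: Check solvability.
gcd(78, 54) = 6
Since 6 divides 12, solutions exist.

Step 2: Apply extended Euclidean algorithm to find gcd.
We find integers such that 78*x0 + 54*y0 = 6

Step 3: Scale the particular solution.
Multiply by 12/6 = 2:
k = -4, l = 6

Step 4: Verify.
78*(-4) + 54*(6) = 12 = 12 ✓

k = -4, l = 6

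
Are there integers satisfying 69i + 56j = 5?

Step 1: Compute gcd(69, 56).
gcd(69, 56) = 1

Step 2: Check divisibility.
Does 1 divide 5? 5 = 1 x 5, so yes.

By the theorem on linear Diophantine equations, 69i + 56j = 5 has integer solutions if and only if gcd(69, 56) divides 5. Since 1 | 5, solutions exist.

Yes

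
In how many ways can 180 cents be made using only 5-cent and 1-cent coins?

We need non-negative integers (x, y) with 5x + 1y = 180.
For each x from 0 to 36, check if (180 - 5x) is a non-negative multiple of 1.
Solutions (x, y): (0,180), (1,175), (2,170), (3,165), ...
Count: 37

37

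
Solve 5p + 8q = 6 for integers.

Step 1: Check solvability.
gcd(5, 8) = 1
Since 1 divides 6, solutions exist.

Step 2: Apply extended Euclidean algorithm to find gcd.
We find integers such that 5*x0 + 8*y0 = 1

Step 3: Scale the particular solution.
Multiply by 6/1 = 6:
p = -18, q = 12

Step 4: Verify.
5*(-18) + 8*(12) = 6 = 6 ✓

p = -18, q = 12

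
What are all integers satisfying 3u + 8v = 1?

Step 1: Compute gcd(3, 8) = 1.
Since 1 divides 1, solutions exist.

Step 2: Find a particular solution using extended Euclidean algorithm.
We get u₀ = 3, v₀ = -1.
Check: 3*3 + 8*-1 = 1 = 1 ✓

Step 3: Write the general solution.
u = 3 + (8/1)t = 3 + 8t
v = -1 - (3/1)t = -1 - 3t
for any integer t.

u = 3 + 8t, v = -1 - 3t for integer t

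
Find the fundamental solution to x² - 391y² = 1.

We seek the smallest positive integers (x, y) with x² - 391y² = 1, i.e., x² = 391y² + 1.
Try successive y values:
y = 1: x² = 391·1² + 1 = 392, not a perfect square
y = 2: x² = 391·2² + 1 = 1565, not a perfect square
y = 3: x² = 391·3² + 1 = 3520, not a perfect square
... continuing the search (or via continued fractions) ...
y = 371133: x² = 391·371133² + 1 = 53856224142400, x = 7338680 ✓

Verify: 7338680² - 391·371133² = 53856224142400 - 53856224142399 = 1 ✓

x = 7338680, y = 371133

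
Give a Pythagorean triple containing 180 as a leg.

We need the other leg and hypotenuse such that 180² + x² = c².
Take x = 19, c = 181: 180² + 19² = 32400 + 361 = 32761 = 181² ✓
Triple: (19, 180, 181)

(19, 180, 181)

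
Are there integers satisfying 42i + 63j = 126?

Step 1: Compute gcd(42, 63).
gcd(42, 63) = 21

Step 2: Check divisibility.
Does 21 divide 126? 126 = 21 x 6, so yes.

By the theorem on linear Diophantine equations, 42i + 63j = 126 has integer solutions if and only if gcd(42, 63) divides 126. Since 21 | 126, solutions exist.

Yes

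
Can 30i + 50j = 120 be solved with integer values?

Step 1: Compute gcd(30, 50).
gcd(30, 50) = 10

Step 2: Check divisibility.
Does 10 divide 120? 120 = 10 x 12, so yes.

By the theorem on linear Diophantine equations, 30i + 50j = 120 has integer solutions if and only if gcd(30, 50) divides 120. Since 10 | 120, solutions exist.

Yes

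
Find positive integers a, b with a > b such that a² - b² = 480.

Factor: a² - b² = (a+b)(a-b) = 480.
We need two factors of 480 with the same parity.
Use a+b = 240 and a-b = 2 (product 240·2 = 480).
Adding: 2a = 242, so a = 121.
Subtracting: 2b = 238, so b = 119.
Check: 121² - 119² = 14641 - 14161 = 480 ✓

a = 121, b = 119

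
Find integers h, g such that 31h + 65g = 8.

Step 1: Check solvability.
gcd(31, 65) = 1
Since 1 divides 8, solutions exist.

Step 2: Apply extended Euclidean algorithm to find gcd.
We find integers such that 31*x0 + 65*y0 = 1

Step 3: Scale the particular solution.
Multiply by 8/1 = 8:
h = 168, g = -80

Step 4: Verify.
31*(168) + 65*(-80) = 8 = 8 ✓

h = 168, g = -80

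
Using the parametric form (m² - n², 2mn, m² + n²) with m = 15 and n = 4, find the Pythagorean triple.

a = m² - n² = 15² - 4² = 225 - 16 = 209
b = 2mn = 2·15·4 = 120
c = m² + n² = 225 + 16 = 241
Verify: 209² + 120² = 43681 + 14400 = 58081 = 241² ✓

(209, 120, 241)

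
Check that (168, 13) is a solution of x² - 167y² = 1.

Compute x² = 168² = 28224
Compute 167y² = 167·13² = 167·169 = 28223
x² - 167y² = 28224 - 28223 = 1
Since this equals 1, (168, 13) is a solution.

Yes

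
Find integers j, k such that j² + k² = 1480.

We need to find integers j, k > 0 such that j² + k² = 1480.
Trying j = 6: k² = 1480 - 6² = 1480 - 36 = 1444
k = 38
Check: 6² + 38² = 36 + 1444 = 1480 ✓

1480 = 6² + 38²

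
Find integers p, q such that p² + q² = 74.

We need to find integers p, q > 0 such that p² + q² = 74.
Trying p = 5: q² = 74 - 5² = 74 - 25 = 49
q = 7
Check: 5² + 7² = 25 + 49 = 74 ✓

74 = 5² + 7²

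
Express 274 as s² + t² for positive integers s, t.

We need to find integers s, t > 0 such that s² + t² = 274.
Trying s = 7: t² = 274 - 7² = 274 - 49 = 225
t = 15
Check: 7² + 15² = 49 + 225 = 274 ✓

274 = 7² + 15²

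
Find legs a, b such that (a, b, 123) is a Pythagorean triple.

We need a² + b² = 123² = 15129.
Trying: 27² + 120² = 729 + 14400 = 15129 ✓

(27, 120, 123)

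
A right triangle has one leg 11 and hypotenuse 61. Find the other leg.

b² = c² - a² = 3721 - 121 = 3600
b = 60

60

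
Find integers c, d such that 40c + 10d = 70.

Step 1: Check solvability.
gcd(40, 10) = 10
Since 10 divides 70, solutions exist.

Step 2: Apply extended Euclidean algorithm to find gcd.
We find integers such that 40*x0 + 10*y0 = 10

Step 3: Scale the particular solution.
Multiply by 70/10 = 7:
c = 0, d = 7

Step 4: Verify.
40*(0) + 10*(7) = 70 = 70 ✓

c = 0, d = 7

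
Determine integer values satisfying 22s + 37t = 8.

Step 1: Check solvability.
gcd(22, 37) = 1
Since 1 divides 8, solutions exist.

Step 2: Apply extended Euclidean algorithm to find gcd.
We find integers such that 22*x0 + 37*y0 = 1

Step 3: Scale the particular solution.
Multiply by 8/1 = 8:
s = -40, t = 24

Step 4: Verify.
22*(-40) + 37*(24) = 8 = 8 ✓

s = -40, t = 24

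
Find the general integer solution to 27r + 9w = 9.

Step 1: Compute gcd(27, 9) = 9.
Since 9 divides 9, solutions exist.

Step 2: Find a particular solution using extended Euclidean algorithm.
We get r₀ = 0, w₀ = 1.
Check: 27*0 + 9*1 = 9 = 9 ✓

Step 3: Write the general solution.
r = 0 + (9/9)t = 0 + 1t
w = 1 - (27/9)t = 1 - 3t
for any integer t.

r = 0 + 1t, w = 1 - 3t for integer t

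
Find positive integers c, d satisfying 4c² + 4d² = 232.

Try small values of c and check whether (232 - 4c²)/4 is a perfect square.
c = 7: 4·7² = 196, so 4d² = 232 - 196 = 36, giving d² = 9, d = 3.
Check: 4·7² + 4·3² = 196 + 36 = 232 ✓

c = 7, d = 3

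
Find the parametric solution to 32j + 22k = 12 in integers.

Step 1: Compute gcd(32, 22) = 2.
Since 2 divides 12, solutions exist.

Step 2: Find a particular solution using extended Euclidean algorithm.
We get j₀ = -12, k₀ = 18.
Check: 32*-12 + 22*18 = 12 = 12 ✓

Step 3: Write the general solution.
j = -12 + (22/2)t = -12 + 11t
k = 18 - (32/2)t = 18 - 16t
for any integer t.

j = -12 + 11t, k = 18 - 16t for integer t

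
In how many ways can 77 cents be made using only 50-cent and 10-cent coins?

We need non-negative integers (x, y) with 50x + 10y = 77.
For each x from 0 to 1, check if (77 - 50x) is a non-negative multiple of 10.
Solutions (x, y): none
Count: 0

0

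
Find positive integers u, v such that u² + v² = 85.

Search for u with 85 - u² a perfect square.
u = 2: 85 - 2² = 85 - 4 = 81 = 9² ✓
So u = 2, v = 9.

u = 2, v = 9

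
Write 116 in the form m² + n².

We need to find integers m, n > 0 such that m² + n² = 116.
Trying m = 4: n² = 116 - 4² = 116 - 16 = 100
n = 10
Check: 4² + 10² = 16 + 100 = 116 ✓

116 = 4² + 10²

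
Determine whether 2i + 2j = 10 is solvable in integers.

Step 1: Compute gcd(2, 2).
gcd(2, 2) = 2

Step 2: Check divisibility.
Does 2 divide 10? 10 = 2 x 5, so yes.

By the theorem on linear Diophantine equations, 2i + 2j = 10 has integer solutions if and only if gcd(2, 2) divides 10. Since 2 | 10, solutions exist.

Yes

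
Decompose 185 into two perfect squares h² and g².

We need to find integers h, g > 0 such that h² + g² = 185.
Trying h = 4: g² = 185 - 4² = 185 - 16 = 169
g = 13
Check: 4² + 13² = 16 + 169 = 185 ✓

185 = 4² + 13²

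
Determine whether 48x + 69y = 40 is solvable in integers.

Step 1: Compute gcd(48, 69).
gcd(48, 69) = 3

Step 2: Check divisibility.
Does 3 divide 40? 40 = 3 x 13 + 1, so no.

By the theorem on linear Diophantine equations, 48x + 69y = 40 has integer solutions if and only if gcd(48, 69) divides 40. Since 3 does not divide 40, no solutions exist.

No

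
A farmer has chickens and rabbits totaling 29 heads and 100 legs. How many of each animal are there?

Let c = chickens, r = rabbits.
Heads: c + r = 29
Legs: 2c + 4r = 100
From the first equation, c = 29 - r. Substitute:
2(29 - r) + 4r = 100
58 + 2r = 100
r = (100 - 58)/2 = 21
c = 29 - 21 = 8

Chickens: 8, Rabbits: 21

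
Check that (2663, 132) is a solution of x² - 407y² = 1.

Compute x² = 2663² = 7091569
Compute 407y² = 407·132² = 407·17424 = 7091568
x² - 407y² = 7091569 - 7091568 = 1
Since this equals 1, (2663, 132) is a solution.

Yes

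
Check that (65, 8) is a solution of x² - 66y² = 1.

Compute x² = 65² = 4225
Compute 66y² = 66·8² = 66·64 = 4224
x² - 66y² = 4225 - 4224 = 1
Since this equals 1, (65, 8) is a solution.

Yes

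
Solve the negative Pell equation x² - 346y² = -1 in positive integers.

We need x² = 346y² - 1. Try successive y:
y = 1: x² = 346·1² - 1 = 345, not a perfect square
y = 2: x² = 346·2² - 1 = 1383, not a perfect square
y = 3: x² = 346·3² - 1 = 3113, not a perfect square
...
y = 5: x² = 346·5² - 1 = 8649 = 93² ✓
Check: 93² - 346·5² = 8649 - 8650 = -1 ✓

x = 93, y = 5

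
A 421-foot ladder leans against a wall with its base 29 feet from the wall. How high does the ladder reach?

The ladder, wall, and ground form a right triangle with hypotenuse 421 and one leg 29.
By the Pythagorean theorem: h² = 421² - 29² = 177241 - 841 = 176400
h = √176400 = 420 feet

420 feet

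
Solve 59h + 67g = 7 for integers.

Step 1: Check solvability.
gcd(59, 67) = 1
Since 1 divides 7, solutions exist.

Step 2: Apply extended Euclidean algorithm to find gcd.
We find integers such that 59*x0 + 67*y0 = 1

Step 3: Scale the particular solution.
Multiply by 7/1 = 7:
h = 175, g = -154

Step 4: Verify.
59*(175) + 67*(-154) = 7 = 7 ✓

h = 175, g = -154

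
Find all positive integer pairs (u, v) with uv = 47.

The positive divisors of 47 are: 1, 47.
Each divisor d gives the pair (d, 47/d):
(1, 47), (47, 1)

(1, 47), (47, 1)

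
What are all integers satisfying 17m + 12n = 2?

Step 1: Compute gcd(17, 12) = 1.
Since 1 divides 2, solutions exist.

Step 2: Find a particular solution using extended Euclidean algorithm.
We get m₀ = 10, n₀ = -14.
Check: 17*10 + 12*-14 = 2 = 2 ✓

Step 3: Write the general solution.
m = 10 + (12/1)t = 10 + 12t
n = -14 - (17/1)t = -14 - 17t
for any integer t.

m = 10 + 12t, n = -14 - 17t for integer t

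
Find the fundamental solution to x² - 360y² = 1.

We seek the smallest positive integers (x, y) with x² - 360y² = 1, i.e., x² = 360y² + 1.
Try successive y values:
y = 1: x² = 360·1² + 1 = 361, x = 19 ✓

Verify: 19² - 360·1² = 361 - 360 = 1 ✓

x = 19, y = 1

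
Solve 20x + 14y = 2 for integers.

Step 1: Check solvability.
gcd(20, 14) = 2
Since 2 divides 2, solutions exist.

Step 2: Apply extended Euclidean algorithm to find gcd.
We find integers such that 20*x0 + 14*y0 = 2

Step 3: Scale the particular solution.
Multiply by 2/2 = 1:
x = -2, y = 3

Step 4: Verify.
20*(-2) + 14*(3) = 2 = 2 ✓

x = -2, y = 3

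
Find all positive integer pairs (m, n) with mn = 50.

The positive divisors of 50 are: 1, 2, 5, 10, 25, 50.
Each divisor d gives the pair (d, 50/d):
(1, 50), (2, 25), (5, 10), (10, 5), (25, 2), (50, 1)

(1, 50), (2, 25), (5, 10), (10, 5), (25, 2), (50, 1)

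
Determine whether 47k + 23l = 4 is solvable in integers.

Step 1: Compute gcd(47, 23).
gcd(47, 23) = 1

Step 2: Check divisibility.
Does 1 divide 4? 4 = 1 x 4, so yes.

By the theorem on linear Diophantine equations, 47k + 23l = 4 has integer solutions if and only if gcd(47, 23) divides 4. Since 1 | 4, solutions exist.

Yes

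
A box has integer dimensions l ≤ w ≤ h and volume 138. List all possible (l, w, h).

Iterate l from 1 to ⌊138^(1/3)⌋. For each l dividing 138, iterate w ≥ l with w dividing 138/l, and set h = 138/(l·w).
Triples found (5): (1×1×138), (1×2×69), (1×3×46), (1×6×23), (2×3×23)

(1×1×138), (1×2×69), (1×3×46), (1×6×23), (2×3×23)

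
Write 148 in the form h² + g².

We need to find integers h, g > 0 such that h² + g² = 148.
Trying h = 2: g² = 148 - 2² = 148 - 4 = 144
g = 12
Check: 2² + 12² = 4 + 144 = 148 ✓

148 = 2² + 12²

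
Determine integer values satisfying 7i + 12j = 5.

Step 1: Check solvability.
gcd(7, 12) = 1
Since 1 divides 5, solutions exist.

Step 2: Apply extended Euclidean algorithm to find gcd.
We find integers such that 7*x0 + 12*y0 = 1

Step 3: Scale the particular solution.
Multiply by 5/1 = 5:
i = -25, j = 15

Step 4: Verify.
7*(-25) + 12*(15) = 5 = 5 ✓

i = -25, j = 15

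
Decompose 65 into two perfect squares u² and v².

We need to find integers u, v > 0 such that u² + v² = 65.
Trying u = 1: v² = 65 - 1² = 65 - 1 = 64
v = 8
Check: 1² + 8² = 1 + 64 = 65 ✓

65 = 1² + 8²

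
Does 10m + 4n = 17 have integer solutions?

Step 1: Compute gcd(10, 4).
gcd(10, 4) = 2

Step 2: Check divisibility.
Does 2 divide 17? 17 = 2 x 8 + 1, so no.

By the theorem on linear Diophantine equations, 10m + 4n = 17 has integer solutions if and only if gcd(10, 4) divides 17. Since 2 does not divide 17, no solutions exist.

No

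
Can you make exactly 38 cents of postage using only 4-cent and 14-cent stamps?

We need non-negative x, y with 4x + 14y = 38.
gcd(4, 14) = 2 divides 38, so integer solutions exist.
Search for a non-negative one: x = 6 gives 14y = 38 - 24 = 14, so y = 1.
Check: 4·6 + 14·1 = 38 ✓

Yes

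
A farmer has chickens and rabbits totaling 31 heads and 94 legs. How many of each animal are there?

Let c = chickens, r = rabbits.
Heads: c + r = 31
Legs: 2c + 4r = 94
From the first equation, c = 31 - r. Substitute:
2(31 - r) + 4r = 94
62 + 2r = 94
r = (94 - 62)/2 = 16
c = 31 - 16 = 15

Chickens: 15, Rabbits: 16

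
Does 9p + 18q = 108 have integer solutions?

Step 1: Compute gcd(9, 18).
gcd(9, 18) = 9

Step 2: Check divisibility.
Does 9 divide 108? 108 = 9 x 12, so yes.

By the theorem on linear Diophantine equations, 9p + 18q = 108 has integer solutions if and only if gcd(9, 18) divides 108. Since 9 | 108, solutions exist.

Yes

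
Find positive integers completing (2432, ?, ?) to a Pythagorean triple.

We need the other leg and hypotenuse such that 2432² + x² = c².
Take x = 1326, c = 2770: 2432² + 1326² = 5914624 + 1758276 = 7672900 = 2770² ✓
Triple: (1326, 2432, 2770)

(1326, 2432, 2770)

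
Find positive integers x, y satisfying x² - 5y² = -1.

We need x² = 5y² - 1. Try successive y:
y = 1: x² = 5·1² - 1 = 4 = 2² ✓
Check: 2² - 5·1² = 4 - 5 = -1 ✓

x = 2, y = 1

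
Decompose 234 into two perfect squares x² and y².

We need to find integers x, y > 0 such that x² + y² = 234.
Trying x = 3: y² = 234 - 3² = 234 - 9 = 225
y = 15
Check: 3² + 15² = 9 + 225 = 234 ✓

234 = 3² + 15²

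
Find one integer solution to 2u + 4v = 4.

Step 1: Check solvability.
gcd(2, 4) = 2
Since 2 divides 4, solutions exist.

Step 2: Apply extended Euclidean algorithm to find gcd.
We find integers such that 2*x0 + 4*y0 = 2

Step 3: Scale the particular solution.
Multiply by 4/2 = 2:
u = 2, v = 0

Step 4: Verify.
2*(2) + 4*(0) = 4 = 4 ✓

u = 2, v = 0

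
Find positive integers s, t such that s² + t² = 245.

Search for s with 245 - s² a perfect square.
s = 7: 245 - 7² = 245 - 49 = 196 = 14² ✓
So s = 7, t = 14.

s = 7, t = 14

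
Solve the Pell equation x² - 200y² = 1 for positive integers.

We seek the smallest positive integers (x, y) with x² - 200y² = 1, i.e., x² = 200y² + 1.
Try successive y values:
y = 1: x² = 200·1² + 1 = 201, not a perfect square
y = 2: x² = 200·2² + 1 = 801, not a perfect square
y = 3: x² = 200·3² + 1 = 1801, not a perfect square
... continuing the search (or via continued fractions) ...
y = 7: x² = 200·7² + 1 = 9801, x = 99 ✓

Verify: 99² - 200·7² = 9801 - 9800 = 1 ✓

x = 99, y = 7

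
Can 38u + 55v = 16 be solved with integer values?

Step 1: Compute gcd(38, 55).
gcd(38, 55) = 1

Step 2: Check divisibility.
Does 1 divide 16? 16 = 1 x 16, so yes.

By the theorem on linear Diophantine equations, 38u + 55v = 16 has integer solutions if and only if gcd(38, 55) divides 16. Since 1 | 16, solutions exist.

Yes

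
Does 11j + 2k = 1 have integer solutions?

Step 1: Compute gcd(11, 2).
gcd(11, 2) = 1

Step 2: Check divisibility.
Does 1 divide 1? 1 = 1 x 1, so yes.

By the theorem on linear Diophantine equations, 11j + 2k = 1 has integer solutions if and only if gcd(11, 2) divides 1. Since 1 | 1, solutions exist.

Yes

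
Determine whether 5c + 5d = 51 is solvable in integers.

Step 1: Compute gcd(5, 5).
gcd(5, 5) = 5

Step 2: Check divisibility.
Does 5 divide 51? 51 = 5 x 10 + 1, so no.

By the theorem on linear Diophantine equations, 5c + 5d = 51 has integer solutions if and only if gcd(5, 5) divides 51. Since 5 does not divide 51, no solutions exist.

No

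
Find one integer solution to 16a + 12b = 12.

Step 1: Check solvability.
gcd(16, 12) = 4
Since 4 divides 12, solutions exist.

Step 2: Apply extended Euclidean algorithm to find gcd.
We find integers such that 16*x0 + 12*y0 = 4

Step 3: Scale the particular solution.
Multiply by 12/4 = 3:
a = 3, b = -3

Step 4: Verify.
16*(3) + 12*(-3) = 12 = 12 ✓

a = 3, b = -3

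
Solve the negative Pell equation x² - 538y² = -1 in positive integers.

We need x² = 538y² - 1. Try successive y:
y = 1: x² = 538·1² - 1 = 537, not a perfect square
y = 2: x² = 538·2² - 1 = 2151, not a perfect square
y = 3: x² = 538·3² - 1 = 4841, not a perfect square
...
y = 2977: x² = 538·2977² - 1 = 4768040601 = 69051² ✓
Check: 69051² - 538·2977² = 4768040601 - 4768040602 = -1 ✓

x = 69051, y = 2977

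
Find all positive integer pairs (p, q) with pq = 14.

The positive divisors of 14 are: 1, 2, 7, 14.
Each divisor d gives the pair (d, 14/d):
(1, 14), (2, 7), (7, 2), (14, 1)

(1, 14), (2, 7), (7, 2), (14, 1)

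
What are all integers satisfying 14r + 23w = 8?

Step 1: Compute gcd(14, 23) = 1.
Since 1 divides 8, solutions exist.

Step 2: Find a particular solution using extended Euclidean algorithm.
We get r₀ = 40, w₀ = -24.
Check: 14*40 + 23*-24 = 8 = 8 ✓

Step 3: Write the general solution.
r = 40 + (23/1)t = 40 + 23t
w = -24 - (14/1)t = -24 - 14t
for any integer t.

r = 40 + 23t, w = -24 - 14t for integer t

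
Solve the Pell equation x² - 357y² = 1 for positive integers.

We seek the smallest positive integers (x, y) with x² - 357y² = 1, i.e., x² = 357y² + 1.
Try successive y values:
y = 1: x² = 357·1² + 1 = 358, not a perfect square
y = 2: x² = 357·2² + 1 = 1429, not a perfect square
y = 3: x² = 357·3² + 1 = 3214, not a perfect square
... continuing the search (or via continued fractions) ...
y = 180: x² = 357·180² + 1 = 11566801, x = 3401 ✓

Verify: 3401² - 357·180² = 11566801 - 11566800 = 1 ✓

x = 3401, y = 180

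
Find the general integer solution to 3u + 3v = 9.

Step 1: Compute gcd(3, 3) = 3.
Since 3 divides 9, solutions exist.

Step 2: Find a particular solution using extended Euclidean algorithm.
We get u₀ = 0, v₀ = 3.
Check: 3*0 + 3*3 = 9 = 9 ✓

Step 3: Write the general solution.
u = 0 + (3/3)t = 0 + 1t
v = 3 - (3/3)t = 3 - 1t
for any integer t.

u = 0 + 1t, v = 3 - 1t for integer t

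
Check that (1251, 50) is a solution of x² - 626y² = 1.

Compute x² = 1251² = 1565001
Compute 626y² = 626·50² = 626·2500 = 1565000
x² - 626y² = 1565001 - 1565000 = 1
Since this equals 1, (1251, 50) is a solution.

Yes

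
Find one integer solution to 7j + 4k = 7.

Step 1: Check solvability.
gcd(7, 4) = 1
Since 1 divides 7, solutions exist.

Step 2: Apply extended Euclidean algorithm to find gcd.
We find integers such that 7*x0 + 4*y0 = 1

Step 3: Scale the particular solution.
Multiply by 7/1 = 7:
j = -7, k = 14

Step 4: Verify.
7*(-7) + 4*(14) = 7 = 7 ✓

j = -7, k = 14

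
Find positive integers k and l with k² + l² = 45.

We need to find integers k, l > 0 such that k² + l² = 45.
Trying k = 3: l² = 45 - 3² = 45 - 9 = 36
l = 6
Check: 3² + 6² = 9 + 36 = 45 ✓

45 = 3² + 6²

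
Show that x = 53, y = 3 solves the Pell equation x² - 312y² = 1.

Compute x² = 53² = 2809
Compute 312y² = 312·3² = 312·9 = 2808
x² - 312y² = 2809 - 2808 = 1
Since this equals 1, (53, 3) is a solution.

Yes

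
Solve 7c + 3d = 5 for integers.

Step 1: Check solvability.
gcd(7, 3) = 1
Since 1 divides 5, solutions exist.

Step 2: Apply extended Euclidean algorithm to find gcd.
We find integers such that 7*x0 + 3*y0 = 1

Step 3: Scale the particular solution.
Multiply by 5/1 = 5:
c = 5, d = -10

Step 4: Verify.
7*(5) + 3*(-10) = 5 = 5 ✓

c = 5, d = -10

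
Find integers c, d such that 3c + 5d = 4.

Step 1: Check solvability.
gcd(3, 5) = 1
Since 1 divides 4, solutions exist.

Step 2: Apply extended Euclidean algorithm to find gcd.
We find integers such that 3*x0 + 5*y0 = 1

Step 3: Scale the particular solution.
Multiply by 4/1 = 4:
c = 8, d = -4

Step 4: Verify.
3*(8) + 5*(-4) = 4 = 4 ✓

c = 8, d = -4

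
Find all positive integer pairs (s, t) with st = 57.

The positive divisors of 57 are: 1, 3, 19, 57.
Each divisor d gives the pair (d, 57/d):
(1, 57), (3, 19), (19, 3), (57, 1)

(1, 57), (3, 19), (19, 3), (57, 1)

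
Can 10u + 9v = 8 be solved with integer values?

Step 1: Compute gcd(10, 9).
gcd(10, 9) = 1

Step 2: Check divisibility.
Does 1 divide 8? 8 = 1 x 8, so yes.

By the theorem on linear Diophantine equations, 10u + 9v = 8 has integer solutions if and only if gcd(10, 9) divides 8. Since 1 | 8, solutions exist.

Yes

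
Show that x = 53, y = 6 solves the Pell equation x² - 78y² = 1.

Compute x² = 53² = 2809
Compute 78y² = 78·6² = 78·36 = 2808
x² - 78y² = 2809 - 2808 = 1
Since this equals 1, (53, 6) is a solution.

Yes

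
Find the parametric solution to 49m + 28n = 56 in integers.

Step 1: Compute gcd(49, 28) = 7.
Since 7 divides 56, solutions exist.

Step 2: Find a particular solution using extended Euclidean algorithm.
We get m₀ = -8, n₀ = 16.
Check: 49*-8 + 28*16 = 56 = 56 ✓

Step 3: Write the general solution.
m = -8 + (28/7)t = -8 + 4t
n = 16 - (49/7)t = 16 - 7t
for any integer t.

m = -8 + 4t, n = 16 - 7t for integer t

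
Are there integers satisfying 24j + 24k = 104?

Step 1: Compute gcd(24, 24).
gcd(24, 24) = 24

Step 2: Check divisibility.
Does 24 divide 104? 104 = 24 x 4 + 8, so no.

By the theorem on linear Diophantine equations, 24j + 24k = 104 has integer solutions if and only if gcd(24, 24) divides 104. Since 24 does not divide 104, no solutions exist.

No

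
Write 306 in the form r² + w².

We need to find integers r, w > 0 such that r² + w² = 306.
Trying r = 9: w² = 306 - 9² = 306 - 81 = 225
w = 15
Check: 9² + 15² = 81 + 225 = 306 ✓

306 = 9² + 15²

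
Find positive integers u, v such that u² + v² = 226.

Search for u with 226 - u² a perfect square.
u = 1: 226 - 1² = 226 - 1 = 225 = 15² ✓
So u = 1, v = 15.

u = 1, v = 15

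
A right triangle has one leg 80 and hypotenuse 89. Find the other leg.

a² = c² - b² = 7921 - 6400 = 1521
a = 39

39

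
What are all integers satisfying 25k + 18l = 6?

Step 1: Compute gcd(25, 18) = 1.
Since 1 divides 6, solutions exist.

Step 2: Find a particular solution using extended Euclidean algorithm.
We get k₀ = -30, l₀ = 42.
Check: 25*-30 + 18*42 = 6 = 6 ✓

Step 3: Write the general solution.
k = -30 + (18/1)t = -30 + 18t
l = 42 - (25/1)t = 42 - 25t
for any integer t.

k = -30 + 18t, l = 42 - 25t for integer t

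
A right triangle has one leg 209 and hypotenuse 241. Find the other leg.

b² = c² - a² = 58081 - 43681 = 14400
b = 120

120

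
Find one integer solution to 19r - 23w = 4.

Step 1: Check solvability.
gcd(19, 23) = 1
Since 1 divides 4, solutions exist.

Step 2: Apply extended Euclidean algorithm to find gcd.
We find integers such that 19*x0 + 23*y0 = 1

Step 3: Scale the particular solution.
Multiply by 4/1 = 4:
r = -24, w = -20

Step 4: Verify.
19*(-24) - 23*(-20) = 4 = 4 ✓

r = -24, w = -20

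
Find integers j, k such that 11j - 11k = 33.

Step 1: Check solvability.
gcd(11, 11) = 11
Since 11 divides 33, solutions exist.

Step 2: Apply extended Euclidean algorithm to find gcd.
We find integers such that 11*x0 + 11*y0 = 11

Step 3: Scale the particular solution.
Multiply by 33/11 = 3:
j = 0, k = -3

Step 4: Verify.
11*(0) - 11*(-3) = 33 = 33 ✓

j = 0, k = -3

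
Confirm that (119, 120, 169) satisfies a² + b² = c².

Compute a² + b² = 119² + 120² = 14161 + 14400 = 28561
Compute c² = 169² = 28561
Since 28561 = 28561, confirmed.

Yes, it is a Pythagorean triple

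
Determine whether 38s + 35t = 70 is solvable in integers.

Step 1: Compute gcd(38, 35).
gcd(38, 35) = 1

Step 2: Check divisibility.
Does 1 divide 70? 70 = 1 x 70, so yes.

By the theorem on linear Diophantine equations, 38s + 35t = 70 has integer solutions if and only if gcd(38, 35) divides 70. Since 1 | 70, solutions exist.

Yes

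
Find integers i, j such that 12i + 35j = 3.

Step 1: Check solvability.
gcd(12, 35) = 1
Since 1 divides 3, solutions exist.

Step 2: Apply extended Euclidean algorithm to find gcd.
We find integers such that 12*x0 + 35*y0 = 1

Step 3: Scale the particular solution.
Multiply by 3/1 = 3:
i = 9, j = -3

Step 4: Verify.
12*(9) + 35*(-3) = 3 = 3 ✓

i = 9, j = -3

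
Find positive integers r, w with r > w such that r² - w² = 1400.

Factor: r² - w² = (r+w)(r-w) = 1400.
We need two factors of 1400 with the same parity.
Use r+w = 700 and r-w = 2 (product 700·2 = 1400).
Adding: 2r = 702, so r = 351.
Subtracting: 2w = 698, so w = 349.
Check: 351² - 349² = 123201 - 121801 = 1400 ✓

r = 351, w = 349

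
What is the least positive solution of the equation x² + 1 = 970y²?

We need x² = 970y² - 1. Try successive y:
y = 1: x² = 970·1² - 1 = 969, not a perfect square
y = 2: x² = 970·2² - 1 = 3879, not a perfect square
y = 3: x² = 970·3² - 1 = 8729, not a perfect square
...
y = 10537: x² = 970·10537² - 1 = 107697517929 = 328173² ✓
Check: 328173² - 970·10537² = 107697517929 - 107697517930 = -1 ✓

x = 328173, y = 10537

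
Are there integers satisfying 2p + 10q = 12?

Step 1: Compute gcd(2, 10).
gcd(2, 10) = 2

Step 2: Check divisibility.
Does 2 divide 12? 12 = 2 x 6, so yes.

By the theorem on linear Diophantine equations, 2p + 10q = 12 has integer solutions if and only if gcd(2, 10) divides 12. Since 2 | 12, solutions exist.

Yes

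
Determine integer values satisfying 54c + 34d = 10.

Step 1: Check solvability.
gcd(54, 34) = 2
Since 2 divides 10, solutions exist.

Step 2: Apply extended Euclidean algorithm to find gcd.
We find integers such that 54*x0 + 34*y0 = 2

Step 3: Scale the particular solution.
Multiply by 10/2 = 5:
c = -25, d = 40

Step 4: Verify.
54*(-25) + 34*(40) = 10 = 10 ✓

c = -25, d = 40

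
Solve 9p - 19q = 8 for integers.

Step 1: Check solvability.
gcd(9, 19) = 1
Since 1 divides 8, solutions exist.

Step 2: Apply extended Euclidean algorithm to find gcd.
We find integers such that 9*x0 + 19*y0 = 1

Step 3: Scale the particular solution.
Multiply by 8/1 = 8:
p = -16, q = -8

Step 4: Verify.
9*(-16) - 19*(-8) = 8 = 8 ✓

p = -16, q = -8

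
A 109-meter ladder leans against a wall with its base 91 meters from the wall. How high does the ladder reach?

The ladder, wall, and ground form a right triangle with hypotenuse 109 and one leg 91.
By the Pythagorean theorem: h² = 109² - 91² = 11881 - 8281 = 3600
h = √3600 = 60 meters

60 meters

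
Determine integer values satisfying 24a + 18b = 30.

Step 1: Check solvability.
gcd(24, 18) = 6
Since 6 divides 30, solutions exist.

Step 2: Apply extended Euclidean algorithm to find gcd.
We find integers such that 24*x0 + 18*y0 = 6

Step 3: Scale the particular solution.
Multiply by 30/6 = 5:
a = 5, b = -5

Step 4: Verify.
24*(5) + 18*(-5) = 30 = 30 ✓

a = 5, b = -5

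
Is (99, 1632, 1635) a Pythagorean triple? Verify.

Compute a² + b² = 99² + 1632² = 9801 + 2663424 = 2673225
Compute c² = 1635² = 2673225
Since 2673225 = 2673225, confirmed.

Yes, it is a Pythagorean triple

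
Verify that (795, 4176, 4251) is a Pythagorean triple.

Compute a² + b² = 795² + 4176² = 632025 + 17438976 = 18071001
Compute c² = 4251² = 18071001
Since 18071001 = 18071001, confirmed.

Yes, it is a Pythagorean triple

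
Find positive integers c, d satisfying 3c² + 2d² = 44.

Try small values of c and check whether (44 - 3c²)/2 is a perfect square.
c = 2: 3·2² = 12, so 2d² = 44 - 12 = 32, giving d² = 16, d = 4.
Check: 3·2² + 2·4² = 12 + 32 = 44 ✓

c = 2, d = 4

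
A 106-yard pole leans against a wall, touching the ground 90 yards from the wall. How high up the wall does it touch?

The ladder, wall, and ground form a right triangle with hypotenuse 106 and one leg 90.
By the Pythagorean theorem: h² = 106² - 90² = 11236 - 8100 = 3136
h = √3136 = 56 yards

56 yards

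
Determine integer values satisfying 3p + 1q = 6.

Step 1: Check solvability.
gcd(3, 1) = 1
Since 1 divides 6, solutions exist.

Step 2: Apply extended Euclidean algorithm to find gcd.
We find integers such that 3*x0 + 1*y0 = 1

Step 3: Scale the particular solution.
Multiply by 6/1 = 6:
p = 0, q = 6

Step 4: Verify.
3*(0) + 1*(6) = 6 = 6 ✓

p = 0, q = 6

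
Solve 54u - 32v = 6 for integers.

Step 1: Check solvability.
gcd(54, 32) = 2
Since 2 divides 6, solutions exist.

Step 2: Apply extended Euclidean algorithm to find gcd.
We find integers such that 54*x0 + 32*y0 = 2

Step 3: Scale the particular solution.
Multiply by 6/2 = 3:
u = 9, v = 15

Step 4: Verify.
54*(9) - 32*(15) = 6 = 6 ✓

u = 9, v = 15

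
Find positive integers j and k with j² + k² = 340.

We need to find integers j, k > 0 such that j² + k² = 340.
Trying j = 4: k² = 340 - 4² = 340 - 16 = 324
k = 18
Check: 4² + 18² = 16 + 324 = 340 ✓

340 = 4² + 18²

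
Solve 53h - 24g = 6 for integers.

Step 1: Check solvability.
gcd(53, 24) = 1
Since 1 divides 6, solutions exist.

Step 2: Apply extended Euclidean algorithm to find gcd.
We find integers such that 53*x0 + 24*y0 = 1

Step 3: Scale the particular solution.
Multiply by 6/1 = 6:
h = 30, g = 66

Step 4: Verify.
53*(30) - 24*(66) = 6 = 6 ✓

h = 30, g = 66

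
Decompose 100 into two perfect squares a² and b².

We need to find integers a, b > 0 such that a² + b² = 100.
Trying a = 6: b² = 100 - 6² = 100 - 36 = 64
b = 8
Check: 6² + 8² = 36 + 64 = 100 ✓

100 = 6² + 8²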